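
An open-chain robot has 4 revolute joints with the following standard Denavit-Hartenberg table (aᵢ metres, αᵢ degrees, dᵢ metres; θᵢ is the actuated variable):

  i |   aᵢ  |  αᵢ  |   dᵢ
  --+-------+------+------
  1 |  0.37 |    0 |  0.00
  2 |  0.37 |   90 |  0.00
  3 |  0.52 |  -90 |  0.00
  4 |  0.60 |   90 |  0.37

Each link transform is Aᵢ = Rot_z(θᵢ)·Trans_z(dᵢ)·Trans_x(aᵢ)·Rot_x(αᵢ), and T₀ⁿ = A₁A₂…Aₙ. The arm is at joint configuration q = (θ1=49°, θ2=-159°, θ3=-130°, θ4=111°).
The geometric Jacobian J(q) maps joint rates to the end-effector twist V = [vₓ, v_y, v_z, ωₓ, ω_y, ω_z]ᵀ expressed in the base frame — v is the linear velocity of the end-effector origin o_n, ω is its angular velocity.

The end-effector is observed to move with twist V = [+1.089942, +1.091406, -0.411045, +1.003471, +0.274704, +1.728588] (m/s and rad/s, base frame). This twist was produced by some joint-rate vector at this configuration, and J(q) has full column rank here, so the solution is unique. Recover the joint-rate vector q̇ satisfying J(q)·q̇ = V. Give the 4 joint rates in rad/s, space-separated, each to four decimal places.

0.2250 0.9990 -0.8490 -0.7850

o_n = [0.6127, -0.3422, -0.4715]
J₁: ẑ×o_n = [0.3422, 0.6127, -0.0000], ω = ẑ
J2: z=[0.0000, 0.0000, 1.0000] o=[0.2427, 0.2792, 0.0000] → [0.6214, 0.3699, -0.0000, 0.0000, 0.0000, 1.0000]
J3: z=[-0.9397, 0.3420, 0.0000] o=[0.1162, -0.0684, 0.0000] → [-0.1612, -0.4430, 0.0874, -0.9397, 0.3420, 0.0000]
J4: z=[-0.2620, -0.7198, -0.6428] o=[0.2305, 0.2456, -0.3983] → [-0.3252, -0.2648, 0.4291, -0.2620, -0.7198, -0.6428]
q̇ = J⁺·V = [0.2250, 0.9990, -0.8490, -0.7850]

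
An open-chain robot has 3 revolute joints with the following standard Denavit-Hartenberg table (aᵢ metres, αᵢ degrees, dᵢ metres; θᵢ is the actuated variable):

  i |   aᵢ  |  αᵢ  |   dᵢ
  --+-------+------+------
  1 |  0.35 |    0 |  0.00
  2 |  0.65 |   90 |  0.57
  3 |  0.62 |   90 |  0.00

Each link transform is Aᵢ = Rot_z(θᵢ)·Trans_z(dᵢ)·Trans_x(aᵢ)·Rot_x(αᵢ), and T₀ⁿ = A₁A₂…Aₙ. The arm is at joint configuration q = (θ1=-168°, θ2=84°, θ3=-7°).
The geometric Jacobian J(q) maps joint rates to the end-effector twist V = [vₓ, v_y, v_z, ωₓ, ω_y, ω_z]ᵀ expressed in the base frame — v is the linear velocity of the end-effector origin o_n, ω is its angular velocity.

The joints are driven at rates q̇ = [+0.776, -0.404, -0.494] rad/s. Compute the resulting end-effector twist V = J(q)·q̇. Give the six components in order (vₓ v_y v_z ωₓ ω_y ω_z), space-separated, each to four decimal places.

o_n = [-0.2101, -1.3312, 0.4944]
J₁: ẑ×o_n = [1.3312, -0.2101, 0.0000], ω = ẑ
J2: z=[0.0000, 0.0000, 1.0000] o=[-0.3424, -0.0728, 0.0000] → [1.2584, 0.1323, -0.0000, 0.0000, 0.0000, 1.0000]
J3: z=[-0.9945, -0.1045, 0.0000] o=[-0.2744, -0.7192, 0.5700] → [0.0079, -0.0751, 0.6154, -0.9945, -0.1045, 0.0000]
V = J·q̇ = [0.5207, -0.1793, -0.3040, 0.4913, 0.0516, 0.3720]

0.5207 -0.1793 -0.3040 0.4913 0.0516 0.3720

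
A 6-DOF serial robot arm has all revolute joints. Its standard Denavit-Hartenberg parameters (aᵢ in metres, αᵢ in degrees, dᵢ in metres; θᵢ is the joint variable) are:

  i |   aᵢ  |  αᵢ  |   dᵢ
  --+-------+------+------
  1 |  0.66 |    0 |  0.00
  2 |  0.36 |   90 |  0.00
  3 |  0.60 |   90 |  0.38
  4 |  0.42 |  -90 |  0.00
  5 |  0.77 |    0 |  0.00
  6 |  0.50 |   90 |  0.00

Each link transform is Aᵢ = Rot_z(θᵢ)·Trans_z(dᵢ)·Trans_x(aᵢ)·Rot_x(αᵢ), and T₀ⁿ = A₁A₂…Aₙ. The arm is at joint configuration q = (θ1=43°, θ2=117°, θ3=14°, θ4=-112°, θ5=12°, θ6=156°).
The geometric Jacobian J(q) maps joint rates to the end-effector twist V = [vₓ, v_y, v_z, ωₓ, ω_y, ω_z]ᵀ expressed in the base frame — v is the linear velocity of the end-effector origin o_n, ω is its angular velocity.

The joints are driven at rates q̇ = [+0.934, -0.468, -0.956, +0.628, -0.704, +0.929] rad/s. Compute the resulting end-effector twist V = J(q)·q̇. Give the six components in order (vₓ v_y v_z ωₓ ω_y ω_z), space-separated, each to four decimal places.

o_n = [-0.1959, 0.4265, 0.3394]
J₁: ẑ×o_n = [-0.4265, -0.1959, 0.0000], ω = ẑ
J2: z=[0.0000, 0.0000, 1.0000] o=[0.4827, 0.4501, 0.0000] → [0.0236, -0.6786, 0.0000, 0.0000, 0.0000, 1.0000]
J3: z=[0.3420, 0.9397, 0.0000] o=[0.1444, 0.5732, 0.0000] → [0.3189, -0.1161, 0.2696, 0.3420, 0.9397, 0.0000]
J4: z=[-0.2273, 0.0827, -0.9703] o=[-0.2727, 1.1294, 0.1452] → [-0.6660, -0.0303, 0.1534, -0.2273, 0.0827, -0.9703]
J5: z=[-0.9735, -0.0443, 0.2243] o=[-0.2624, 0.7113, 0.1071] → [0.0536, 0.2410, 0.2802, -0.9735, -0.0443, 0.2243]
J6: z=[-0.9735, -0.0443, 0.2243] o=[-0.2076, -0.0518, 0.1942] → [-0.1137, 0.1440, -0.4651, -0.9735, -0.0443, 0.2243]
V = J·q̇ = [-1.2759, 0.1906, -0.7908, -0.6888, -0.8564, -0.0929]

-1.2759 0.1906 -0.7908 -0.6888 -0.8564 -0.0929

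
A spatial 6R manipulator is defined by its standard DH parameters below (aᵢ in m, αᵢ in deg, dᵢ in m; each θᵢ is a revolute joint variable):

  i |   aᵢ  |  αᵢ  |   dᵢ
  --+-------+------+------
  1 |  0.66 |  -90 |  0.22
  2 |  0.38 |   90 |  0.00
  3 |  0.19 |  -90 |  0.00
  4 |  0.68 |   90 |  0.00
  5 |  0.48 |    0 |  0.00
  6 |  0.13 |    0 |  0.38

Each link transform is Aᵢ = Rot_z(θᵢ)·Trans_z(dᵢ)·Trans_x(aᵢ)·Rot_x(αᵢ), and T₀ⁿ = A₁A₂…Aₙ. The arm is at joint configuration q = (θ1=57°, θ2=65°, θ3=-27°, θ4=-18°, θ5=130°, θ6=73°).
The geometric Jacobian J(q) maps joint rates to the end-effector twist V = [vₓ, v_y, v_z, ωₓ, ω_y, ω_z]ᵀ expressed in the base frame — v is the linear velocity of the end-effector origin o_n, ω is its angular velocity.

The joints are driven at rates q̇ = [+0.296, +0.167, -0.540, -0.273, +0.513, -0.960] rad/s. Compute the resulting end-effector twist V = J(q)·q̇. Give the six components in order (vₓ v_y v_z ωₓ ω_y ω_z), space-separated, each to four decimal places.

o_n = [0.6428, 1.2482, -0.3212]
J₁: ẑ×o_n = [-1.2482, 0.6428, 0.0000], ω = ẑ
J2: z=[-0.8387, 0.5446, 0.0000] o=[0.3595, 0.5535, 0.2200] → [-0.2947, -0.4539, -0.7370, -0.8387, 0.5446, 0.0000]
J3: z=[0.4936, 0.7601, 0.4226] o=[0.4469, 0.6882, -0.1244] → [-0.3862, 0.1799, 0.1275, 0.4936, 0.7601, 0.4226]
J4: z=[-0.6428, 0.6462, -0.4115] o=[0.5582, 0.7012, -0.2778] → [0.1971, -0.0627, -0.4063, -0.6428, 0.6462, -0.4115]
J5: z=[0.2884, 0.7017, 0.6515] o=[1.0408, 0.9053, -0.7113] → [0.0503, -0.3718, 0.3782, 0.2884, 0.7017, 0.6515]
J6: z=[0.2884, 0.7017, 0.6515] o=[0.5855, 1.0503, -0.6659] → [0.1130, -0.0621, 0.0169, 0.2884, 0.7017, 0.6515]
V = J·q̇ = [-0.3466, -0.0967, 0.0968, -0.3601, -0.8096, -0.1111]

-0.3466 -0.0967 0.0968 -0.3601 -0.8096 -0.1111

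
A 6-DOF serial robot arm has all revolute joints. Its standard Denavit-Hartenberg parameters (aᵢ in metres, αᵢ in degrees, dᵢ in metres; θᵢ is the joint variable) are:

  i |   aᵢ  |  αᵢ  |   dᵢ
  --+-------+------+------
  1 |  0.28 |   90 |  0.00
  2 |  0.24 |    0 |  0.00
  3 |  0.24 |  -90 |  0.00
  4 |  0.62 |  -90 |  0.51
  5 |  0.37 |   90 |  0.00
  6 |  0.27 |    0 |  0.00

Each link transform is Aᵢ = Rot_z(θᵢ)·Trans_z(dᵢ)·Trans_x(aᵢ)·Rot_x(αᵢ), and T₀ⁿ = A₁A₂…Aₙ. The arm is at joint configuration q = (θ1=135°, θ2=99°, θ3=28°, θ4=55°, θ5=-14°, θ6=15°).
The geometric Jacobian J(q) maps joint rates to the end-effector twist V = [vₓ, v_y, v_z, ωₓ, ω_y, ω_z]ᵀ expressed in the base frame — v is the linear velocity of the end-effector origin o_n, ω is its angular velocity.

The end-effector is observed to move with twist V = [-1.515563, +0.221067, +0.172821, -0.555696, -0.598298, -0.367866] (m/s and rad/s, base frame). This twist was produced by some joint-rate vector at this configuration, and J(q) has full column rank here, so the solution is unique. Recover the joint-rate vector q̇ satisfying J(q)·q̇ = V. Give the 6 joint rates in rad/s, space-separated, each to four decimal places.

o_n = [-0.1607, -1.3232, 0.5486]
J₁: ẑ×o_n = [1.3232, -0.1607, 0.0000], ω = ẑ
J2: z=[0.7071, 0.7071, 0.0000] o=[-0.1980, 0.1980, 0.0000] → [0.3879, -0.3879, -1.1020, 0.7071, 0.7071, 0.0000]
J3: z=[0.7071, 0.7071, 0.0000] o=[-0.1714, 0.1714, 0.2370] → [0.2203, -0.2203, -1.0645, 0.7071, 0.7071, 0.0000]
J4: z=[0.5647, -0.5647, -0.6018] o=[-0.0693, 0.0693, 0.4287] → [-0.9058, -0.0127, -0.8380, 0.5647, -0.5647, -0.6018]
J5: z=[-0.7542, -0.0570, -0.6542] o=[0.0109, -0.7292, 0.4058] → [-0.3968, 0.2200, 0.4383, -0.7542, -0.0570, -0.6542]
J6: z=[0.6290, -0.3488, -0.6948] o=[-0.0589, -1.0753, 0.5164] → [-0.1835, 0.0505, -0.1915, 0.6290, -0.3488, -0.6948]
q̇ = J⁺·V = [-0.5730, -0.3340, -0.3250, 0.8350, -0.0590, -0.9630]

-0.5730 -0.3340 -0.3250 0.8350 -0.0590 -0.9630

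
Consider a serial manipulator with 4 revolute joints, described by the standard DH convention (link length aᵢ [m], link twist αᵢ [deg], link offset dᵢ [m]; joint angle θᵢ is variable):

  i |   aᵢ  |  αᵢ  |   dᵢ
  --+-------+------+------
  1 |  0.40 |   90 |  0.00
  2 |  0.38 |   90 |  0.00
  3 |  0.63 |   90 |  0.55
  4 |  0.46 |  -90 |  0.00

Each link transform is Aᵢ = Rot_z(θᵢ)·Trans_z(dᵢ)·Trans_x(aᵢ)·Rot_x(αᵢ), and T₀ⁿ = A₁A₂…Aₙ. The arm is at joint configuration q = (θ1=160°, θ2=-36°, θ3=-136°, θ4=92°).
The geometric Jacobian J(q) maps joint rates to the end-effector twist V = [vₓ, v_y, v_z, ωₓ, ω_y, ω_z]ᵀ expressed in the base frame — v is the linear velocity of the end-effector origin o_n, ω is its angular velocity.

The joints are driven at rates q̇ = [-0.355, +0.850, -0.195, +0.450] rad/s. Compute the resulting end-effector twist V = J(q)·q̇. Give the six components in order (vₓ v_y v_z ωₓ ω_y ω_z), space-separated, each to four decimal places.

o_n = [0.0828, -0.4840, -0.7807]
J₁: ẑ×o_n = [0.4840, 0.0828, -0.0000], ω = ẑ
J2: z=[0.3420, 0.9397, 0.0000] o=[-0.3759, 0.1368, 0.0000] → [-0.7336, 0.2670, -0.6434, 0.3420, 0.9397, 0.0000]
J3: z=[0.5523, -0.2010, -0.8090] o=[-0.6648, 0.2420, -0.2234] → [-0.4753, -0.2970, -0.2507, 0.5523, -0.2010, -0.8090]
J4: z=[0.7741, 0.4837, 0.4083] o=[-0.1661, -0.4053, -0.4019] → [-0.1510, 0.3948, -0.1814, 0.7741, 0.4837, 0.4083]
V = J·q̇ = [-0.7706, 0.4331, -0.5796, 0.5314, 1.0556, -0.0135]

-0.7706 0.4331 -0.5796 0.5314 1.0556 -0.0135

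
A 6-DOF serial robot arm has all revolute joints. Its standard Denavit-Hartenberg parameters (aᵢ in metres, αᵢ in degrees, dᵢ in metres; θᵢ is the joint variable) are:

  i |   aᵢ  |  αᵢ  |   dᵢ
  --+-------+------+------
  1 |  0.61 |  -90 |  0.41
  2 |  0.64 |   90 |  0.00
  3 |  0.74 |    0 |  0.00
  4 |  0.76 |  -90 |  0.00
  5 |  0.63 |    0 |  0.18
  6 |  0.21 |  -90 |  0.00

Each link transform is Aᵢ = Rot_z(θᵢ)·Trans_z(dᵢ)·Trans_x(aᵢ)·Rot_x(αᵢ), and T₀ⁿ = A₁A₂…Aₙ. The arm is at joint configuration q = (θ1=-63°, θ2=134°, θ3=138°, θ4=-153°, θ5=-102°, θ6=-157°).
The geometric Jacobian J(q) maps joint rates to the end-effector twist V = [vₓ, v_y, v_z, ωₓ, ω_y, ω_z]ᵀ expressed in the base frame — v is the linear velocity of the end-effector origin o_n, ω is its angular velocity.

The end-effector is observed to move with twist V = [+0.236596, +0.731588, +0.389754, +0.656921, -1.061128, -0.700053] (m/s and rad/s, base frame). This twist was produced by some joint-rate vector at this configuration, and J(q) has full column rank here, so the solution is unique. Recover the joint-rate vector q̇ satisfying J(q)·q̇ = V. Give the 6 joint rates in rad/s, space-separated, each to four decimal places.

0.2520 0.7720 0.8690 0.6870 0.0280 -0.7200

o_n = [0.6486, -0.1351, -0.3824]
J₁: ẑ×o_n = [0.1351, 0.6486, -0.0000], ω = ẑ
J2: z=[0.8910, 0.4540, 0.0000] o=[0.2769, -0.5435, 0.4100] → [-0.3597, 0.7060, 0.1951, 0.8910, 0.4540, 0.0000]
J3: z=[0.3266, -0.6409, -0.6947] o=[0.0751, -0.1474, -0.0504] → [0.2213, -0.2900, 0.3716, 0.3266, -0.6409, -0.6947]
J4: z=[0.3266, -0.6409, -0.6947] o=[0.6897, -0.2630, 0.3452] → [0.5551, 0.2661, 0.0154, 0.3266, -0.6409, -0.6947]
J5: z=[0.7790, 0.5987, -0.1862] o=[0.2829, 0.1021, -0.1829] → [-0.1636, 0.0874, -0.4038, 0.7790, 0.5987, -0.1862]
J6: z=[0.7790, 0.5987, -0.1862] o=[0.6945, -0.2480, -0.5534] → [0.1234, -0.1247, 0.1154, 0.7790, 0.5987, -0.1862]
q̇ = J⁺·V = [0.2520, 0.7720, 0.8690, 0.6870, 0.0280, -0.7200]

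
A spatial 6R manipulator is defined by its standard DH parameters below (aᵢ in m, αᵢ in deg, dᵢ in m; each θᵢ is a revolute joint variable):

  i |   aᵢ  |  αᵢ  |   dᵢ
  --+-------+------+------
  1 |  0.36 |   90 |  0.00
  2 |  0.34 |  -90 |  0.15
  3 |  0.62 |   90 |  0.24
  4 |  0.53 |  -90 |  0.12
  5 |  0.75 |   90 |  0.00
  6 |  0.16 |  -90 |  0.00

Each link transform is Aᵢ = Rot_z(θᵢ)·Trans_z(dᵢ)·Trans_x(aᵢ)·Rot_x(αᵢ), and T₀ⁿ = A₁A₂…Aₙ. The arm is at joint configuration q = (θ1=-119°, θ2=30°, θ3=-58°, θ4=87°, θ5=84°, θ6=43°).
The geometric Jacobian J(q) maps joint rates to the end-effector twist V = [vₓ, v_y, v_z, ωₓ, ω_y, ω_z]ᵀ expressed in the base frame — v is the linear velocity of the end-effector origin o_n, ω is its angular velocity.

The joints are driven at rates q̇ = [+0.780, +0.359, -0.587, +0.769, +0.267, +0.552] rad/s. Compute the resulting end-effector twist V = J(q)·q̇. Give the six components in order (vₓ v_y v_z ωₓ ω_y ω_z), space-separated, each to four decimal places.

0.8599 0.0903 -0.1998 -0.1794 0.9043 0.3449

o_n = [-0.6830, -0.7834, 1.3783]
J₁: ẑ×o_n = [0.7834, -0.6830, 0.0000], ω = ẑ
J2: z=[-0.8746, 0.4848, 0.0000] o=[-0.1745, -0.3149, 0.0000] → [0.6682, 1.2055, 0.6563, -0.8746, 0.4848, 0.0000]
J3: z=[0.2424, 0.4373, 0.8660] o=[-0.4485, -0.4997, 0.1700] → [0.7741, -0.4960, 0.0338, 0.2424, 0.4373, 0.8660]
J4: z=[-0.1074, 0.8993, -0.4240] o=[-0.9881, -0.3887, 0.5421] → [0.5846, -0.0396, -0.2320, -0.1074, 0.8993, -0.4240]
J5: z=[0.9756, 0.0131, -0.2193] o=[-0.8994, -0.0490, 0.9570] → [-0.1555, -0.4585, -0.7193, 0.9756, 0.0131, -0.2193]
J6: z=[0.1793, 0.5288, 0.8296] o=[-0.8043, -0.6855, 1.3421] → [0.1003, 0.0941, -0.0817, 0.1793, 0.5288, 0.8296]
V = J·q̇ = [0.8599, 0.0903, -0.1998, -0.1794, 0.9043, 0.3449]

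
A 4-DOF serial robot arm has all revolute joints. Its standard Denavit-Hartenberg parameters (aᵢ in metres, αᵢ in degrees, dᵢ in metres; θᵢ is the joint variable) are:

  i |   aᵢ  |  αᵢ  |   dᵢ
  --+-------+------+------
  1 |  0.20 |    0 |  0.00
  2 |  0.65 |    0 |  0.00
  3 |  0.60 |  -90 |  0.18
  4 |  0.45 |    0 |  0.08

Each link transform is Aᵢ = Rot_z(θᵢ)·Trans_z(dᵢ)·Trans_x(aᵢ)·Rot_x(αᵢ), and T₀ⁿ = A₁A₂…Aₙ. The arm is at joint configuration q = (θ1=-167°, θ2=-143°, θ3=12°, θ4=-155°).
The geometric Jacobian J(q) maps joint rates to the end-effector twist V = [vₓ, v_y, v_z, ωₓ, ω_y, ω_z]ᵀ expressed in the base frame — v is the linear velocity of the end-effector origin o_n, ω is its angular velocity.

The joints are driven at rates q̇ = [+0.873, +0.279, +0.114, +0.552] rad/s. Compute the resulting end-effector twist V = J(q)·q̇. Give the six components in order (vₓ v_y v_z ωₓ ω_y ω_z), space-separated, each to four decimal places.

o_n = [0.2425, 0.6602, 0.3702]
J₁: ẑ×o_n = [-0.6602, 0.2425, 0.0000], ω = ẑ
J2: z=[0.0000, 0.0000, 1.0000] o=[-0.1949, -0.0450, 0.0000] → [-0.7052, 0.4374, 0.0000, 0.0000, 0.0000, 1.0000]
J3: z=[0.0000, 0.0000, 1.0000] o=[0.2229, 0.4529, 0.0000] → [-0.2072, 0.0196, 0.0000, 0.0000, 0.0000, 1.0000]
J4: z=[-0.8829, 0.4695, 0.0000] o=[0.5046, 0.9827, 0.1800] → [0.0893, 0.1679, 0.4078, -0.8829, 0.4695, 0.0000]
V = J·q̇ = [-0.7474, 0.4287, 0.2251, -0.4874, 0.2591, 1.2660]

-0.7474 0.4287 0.2251 -0.4874 0.2591 1.2660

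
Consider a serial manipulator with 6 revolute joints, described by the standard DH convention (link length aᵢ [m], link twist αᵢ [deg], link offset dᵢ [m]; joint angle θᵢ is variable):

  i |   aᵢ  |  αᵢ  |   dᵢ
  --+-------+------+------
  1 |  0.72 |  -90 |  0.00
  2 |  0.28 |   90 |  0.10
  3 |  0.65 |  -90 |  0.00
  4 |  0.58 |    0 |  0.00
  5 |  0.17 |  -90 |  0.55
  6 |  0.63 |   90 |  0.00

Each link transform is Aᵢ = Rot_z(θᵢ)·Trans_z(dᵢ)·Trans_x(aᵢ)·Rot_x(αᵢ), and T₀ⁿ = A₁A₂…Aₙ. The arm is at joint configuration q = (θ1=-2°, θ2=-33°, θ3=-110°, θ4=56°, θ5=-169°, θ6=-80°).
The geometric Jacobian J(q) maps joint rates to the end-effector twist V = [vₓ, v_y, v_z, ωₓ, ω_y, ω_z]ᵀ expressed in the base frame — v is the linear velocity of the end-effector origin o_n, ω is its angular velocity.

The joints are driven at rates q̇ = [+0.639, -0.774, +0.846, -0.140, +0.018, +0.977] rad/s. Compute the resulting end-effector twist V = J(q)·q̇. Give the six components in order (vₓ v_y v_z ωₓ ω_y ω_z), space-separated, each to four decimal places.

o_n = [1.7110, -1.1737, 0.4028]
J₁: ẑ×o_n = [1.1737, 1.7110, -0.0000], ω = ẑ
J2: z=[0.0349, 0.9994, 0.0000] o=[0.7196, -0.0251, 0.0000] → [0.4025, -0.0141, -1.0309, 0.0349, 0.9994, 0.0000]
J3: z=[-0.5443, 0.0190, 0.8387] o=[0.9577, 0.0666, 0.1525] → [1.0450, 0.7679, 0.6608, -0.5443, 0.0190, 0.8387]
J4: z=[0.7757, -0.3693, 0.5118] o=[0.7501, -0.5373, 0.0314] → [0.1886, 0.2037, -0.1388, 0.7757, -0.3693, 0.5118]
J5: z=[0.7757, -0.3693, 0.5118] o=[0.9082, -0.8478, -0.4323] → [-0.1416, -0.2369, 0.0436, 0.7757, -0.3693, 0.5118]
J6: z=[-0.5067, -0.8478, 0.1562] o=[1.2709, -0.9862, -0.0072] → [-0.3183, 0.2765, 0.4681, -0.5067, -0.8478, 0.1562]
V = J·q̇ = [0.9826, 1.9912, 1.8345, -1.0772, -1.5407, 1.4387]

0.9826 1.9912 1.8345 -1.0772 -1.5407 1.4387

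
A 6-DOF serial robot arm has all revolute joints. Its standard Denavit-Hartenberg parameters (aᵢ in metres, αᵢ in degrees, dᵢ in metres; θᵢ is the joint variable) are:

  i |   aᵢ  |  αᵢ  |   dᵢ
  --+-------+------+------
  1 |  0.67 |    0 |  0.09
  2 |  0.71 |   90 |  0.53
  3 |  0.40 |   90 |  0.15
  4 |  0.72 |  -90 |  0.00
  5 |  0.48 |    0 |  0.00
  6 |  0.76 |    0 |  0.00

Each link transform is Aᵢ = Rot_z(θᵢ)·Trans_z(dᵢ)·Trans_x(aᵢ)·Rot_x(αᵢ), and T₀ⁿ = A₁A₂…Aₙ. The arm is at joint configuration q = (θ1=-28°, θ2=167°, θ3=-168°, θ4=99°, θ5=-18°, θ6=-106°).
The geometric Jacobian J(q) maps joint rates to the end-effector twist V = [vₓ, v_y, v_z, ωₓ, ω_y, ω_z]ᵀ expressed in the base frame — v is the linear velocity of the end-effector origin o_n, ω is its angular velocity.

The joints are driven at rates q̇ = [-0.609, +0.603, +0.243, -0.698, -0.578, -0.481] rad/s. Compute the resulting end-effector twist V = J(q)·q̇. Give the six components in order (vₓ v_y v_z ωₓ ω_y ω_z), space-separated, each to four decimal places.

-0.0515 -1.3566 -0.4208 0.9307 -0.2676 -0.9062

o_n = [0.9718, 0.5372, 1.3227]
J₁: ẑ×o_n = [-0.5372, 0.9718, 0.0000], ω = ẑ
J2: z=[0.0000, 0.0000, 1.0000] o=[0.5916, -0.3145, 0.0900] → [-0.8518, 0.3802, 0.0000, 0.0000, 0.0000, 1.0000]
J3: z=[0.6561, 0.7547, 0.0000] o=[0.0557, 0.1513, 0.6200] → [0.5303, -0.4610, -0.4381, 0.6561, 0.7547, 0.0000]
J4: z=[0.1569, -0.1364, 0.9781] o=[0.4494, 0.0078, 0.5368] → [-0.6251, 0.3876, 0.1543, 0.1569, -0.1364, 0.9781]
J5: z=[-0.8318, 0.5158, 0.2054] o=[0.8328, 0.6168, 0.5603] → [0.4095, 0.6627, -0.0055, -0.8318, 0.5158, 0.2054]
J6: z=[-0.8318, 0.5158, 0.2054] o=[1.0992, 0.9826, 0.7202] → [0.4022, 0.4749, 0.4362, -0.8318, 0.5158, 0.2054]
V = J·q̇ = [-0.0515, -1.3566, -0.4208, 0.9307, -0.2676, -0.9062]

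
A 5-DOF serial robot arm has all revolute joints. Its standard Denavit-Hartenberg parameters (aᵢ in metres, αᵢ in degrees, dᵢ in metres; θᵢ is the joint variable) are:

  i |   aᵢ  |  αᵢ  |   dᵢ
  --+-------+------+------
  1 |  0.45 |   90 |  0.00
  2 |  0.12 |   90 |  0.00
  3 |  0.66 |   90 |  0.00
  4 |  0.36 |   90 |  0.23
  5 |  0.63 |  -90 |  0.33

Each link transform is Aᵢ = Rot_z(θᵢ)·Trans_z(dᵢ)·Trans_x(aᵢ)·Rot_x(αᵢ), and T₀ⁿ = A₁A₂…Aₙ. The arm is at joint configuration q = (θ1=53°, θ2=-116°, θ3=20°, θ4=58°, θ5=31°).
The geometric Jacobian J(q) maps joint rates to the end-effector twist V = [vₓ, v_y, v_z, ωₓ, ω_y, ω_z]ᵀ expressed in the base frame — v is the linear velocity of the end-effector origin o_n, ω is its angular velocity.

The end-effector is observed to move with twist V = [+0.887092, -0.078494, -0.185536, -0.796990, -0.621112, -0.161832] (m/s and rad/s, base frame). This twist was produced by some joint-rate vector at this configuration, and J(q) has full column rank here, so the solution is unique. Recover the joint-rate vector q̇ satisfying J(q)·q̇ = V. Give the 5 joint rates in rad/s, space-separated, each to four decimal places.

o_n = [-0.5095, -0.6155, -1.2170]
J₁: ẑ×o_n = [0.6155, -0.5095, 0.0000], ω = ẑ
J2: z=[0.7986, -0.6018, 0.0000] o=[0.2708, 0.3594, 0.0000] → [0.7324, 0.9719, -1.2482, 0.7986, -0.6018, 0.0000]
J3: z=[-0.5409, -0.7178, 0.4384] o=[0.2392, 0.3174, -0.1079] → [1.2051, -0.9281, -0.0328, -0.5409, -0.7178, 0.4384]
J4: z=[-0.8407, 0.4458, -0.3074] o=[0.2558, -0.0356, -0.6653] → [-0.4242, -0.2286, 0.8287, -0.8407, 0.4458, -0.3074]
J5: z=[0.3080, -0.0732, -0.9486] o=[-0.0979, -0.2542, -0.7633] → [-0.3095, 0.5302, -0.1414, 0.3080, -0.0732, -0.9486]
q̇ = J⁺·V = [-0.8530, 0.8570, 0.8270, 0.9860, -0.6660]

-0.8530 0.8570 0.8270 0.9860 -0.6660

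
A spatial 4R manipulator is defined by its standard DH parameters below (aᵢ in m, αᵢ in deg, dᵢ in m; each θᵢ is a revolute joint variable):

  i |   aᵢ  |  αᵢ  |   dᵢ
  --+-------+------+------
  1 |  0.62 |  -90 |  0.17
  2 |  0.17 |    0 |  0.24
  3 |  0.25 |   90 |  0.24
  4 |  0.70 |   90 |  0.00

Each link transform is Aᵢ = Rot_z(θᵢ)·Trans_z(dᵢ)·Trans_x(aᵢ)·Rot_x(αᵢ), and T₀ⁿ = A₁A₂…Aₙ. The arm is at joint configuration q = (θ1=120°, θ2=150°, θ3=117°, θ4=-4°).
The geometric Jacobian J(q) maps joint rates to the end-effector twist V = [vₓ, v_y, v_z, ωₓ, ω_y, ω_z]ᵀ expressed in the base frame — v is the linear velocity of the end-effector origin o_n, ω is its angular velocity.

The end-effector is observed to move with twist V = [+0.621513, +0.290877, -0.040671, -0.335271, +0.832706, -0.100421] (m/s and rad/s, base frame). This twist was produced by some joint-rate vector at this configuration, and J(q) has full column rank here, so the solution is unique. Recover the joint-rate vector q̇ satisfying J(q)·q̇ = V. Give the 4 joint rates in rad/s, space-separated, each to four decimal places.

o_n = [-0.5850, 0.1509, 1.0320]
J₁: ẑ×o_n = [-0.1509, -0.5850, 0.0000], ω = ẑ
J2: z=[-0.8660, -0.5000, 0.0000] o=[-0.3100, 0.5369, 0.1700] → [-0.4310, 0.7465, 0.1969, -0.8660, -0.5000, 0.0000]
J3: z=[-0.8660, -0.5000, 0.0000] o=[-0.4442, 0.2894, 0.0850] → [-0.4735, 0.8201, 0.0496, -0.8660, -0.5000, 0.0000]
J4: z=[0.4993, -0.8648, -0.0523] o=[-0.6455, 0.1581, 0.3347] → [-0.6035, -0.3514, 0.0488, 0.4993, -0.8648, -0.0523]
q̇ = J⁺·V = [-0.1470, 0.0610, -0.1870, -0.8900]

-0.1470 0.0610 -0.1870 -0.8900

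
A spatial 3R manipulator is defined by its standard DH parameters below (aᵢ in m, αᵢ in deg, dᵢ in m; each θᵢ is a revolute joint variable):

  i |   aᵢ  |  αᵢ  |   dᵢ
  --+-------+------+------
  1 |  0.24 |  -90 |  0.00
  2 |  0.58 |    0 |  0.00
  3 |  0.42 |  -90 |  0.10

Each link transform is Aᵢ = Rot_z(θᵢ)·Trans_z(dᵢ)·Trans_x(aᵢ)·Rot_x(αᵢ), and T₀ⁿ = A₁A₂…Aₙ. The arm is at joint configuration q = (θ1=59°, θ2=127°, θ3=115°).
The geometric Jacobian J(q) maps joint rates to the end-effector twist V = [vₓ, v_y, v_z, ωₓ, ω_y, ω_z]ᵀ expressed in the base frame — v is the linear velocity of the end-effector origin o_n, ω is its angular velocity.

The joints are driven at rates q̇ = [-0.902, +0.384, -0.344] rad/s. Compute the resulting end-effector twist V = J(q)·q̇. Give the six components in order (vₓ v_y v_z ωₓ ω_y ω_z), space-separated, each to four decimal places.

-0.2743 0.0798 0.1419 -0.0343 0.0206 -0.9020

o_n = [-0.2434, -0.2110, -0.0924]
J₁: ẑ×o_n = [0.2110, -0.2434, 0.0000], ω = ẑ
J2: z=[-0.8572, 0.5150, 0.0000] o=[0.1236, 0.2057, 0.0000] → [-0.0476, -0.0792, 0.5462, -0.8572, 0.5150, 0.0000]
J3: z=[-0.8572, 0.5150, 0.0000] o=[-0.0562, -0.0935, -0.4632] → [0.1910, 0.3179, 0.1972, -0.8572, 0.5150, 0.0000]
V = J·q̇ = [-0.2743, 0.0798, 0.1419, -0.0343, 0.0206, -0.9020]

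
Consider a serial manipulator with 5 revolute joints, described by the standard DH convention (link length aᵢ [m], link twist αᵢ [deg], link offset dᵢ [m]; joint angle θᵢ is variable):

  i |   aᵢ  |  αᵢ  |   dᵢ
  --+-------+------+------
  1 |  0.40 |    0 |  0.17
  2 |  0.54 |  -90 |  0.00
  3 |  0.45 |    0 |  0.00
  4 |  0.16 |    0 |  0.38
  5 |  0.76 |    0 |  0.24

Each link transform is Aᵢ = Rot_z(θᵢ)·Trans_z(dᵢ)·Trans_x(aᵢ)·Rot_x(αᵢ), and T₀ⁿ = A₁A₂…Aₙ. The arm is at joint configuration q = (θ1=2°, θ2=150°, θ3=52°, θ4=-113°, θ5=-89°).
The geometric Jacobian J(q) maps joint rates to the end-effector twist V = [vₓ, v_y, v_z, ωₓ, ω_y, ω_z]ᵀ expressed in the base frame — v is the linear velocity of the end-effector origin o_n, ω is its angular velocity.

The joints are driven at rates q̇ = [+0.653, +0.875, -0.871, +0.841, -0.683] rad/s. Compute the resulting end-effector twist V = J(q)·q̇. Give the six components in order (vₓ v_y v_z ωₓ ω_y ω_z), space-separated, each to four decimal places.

0.6280 -0.4869 -0.2256 0.3347 0.6295 1.5280

o_n = [-0.1001, -0.4225, 0.3353]
J₁: ẑ×o_n = [0.4225, -0.1001, 0.0000], ω = ẑ
J2: z=[0.0000, 0.0000, 1.0000] o=[0.3998, 0.0140, 0.1700] → [0.4364, -0.4998, 0.0000, 0.0000, 0.0000, 1.0000]
J3: z=[-0.4695, -0.8829, 0.0000] o=[-0.0770, 0.2675, 0.1700] → [-0.1460, 0.0776, 0.3036, -0.4695, -0.8829, 0.0000]
J4: z=[-0.4695, -0.8829, 0.0000] o=[-0.3217, 0.3975, -0.1846] → [-0.4591, 0.2441, 0.5806, -0.4695, -0.8829, 0.0000]
J5: z=[-0.4695, -0.8829, 0.0000] o=[-0.5685, 0.0984, -0.0447] → [-0.3355, 0.1784, 0.6582, -0.4695, -0.8829, 0.0000]
V = J·q̇ = [0.6280, -0.4869, -0.2256, 0.3347, 0.6295, 1.5280]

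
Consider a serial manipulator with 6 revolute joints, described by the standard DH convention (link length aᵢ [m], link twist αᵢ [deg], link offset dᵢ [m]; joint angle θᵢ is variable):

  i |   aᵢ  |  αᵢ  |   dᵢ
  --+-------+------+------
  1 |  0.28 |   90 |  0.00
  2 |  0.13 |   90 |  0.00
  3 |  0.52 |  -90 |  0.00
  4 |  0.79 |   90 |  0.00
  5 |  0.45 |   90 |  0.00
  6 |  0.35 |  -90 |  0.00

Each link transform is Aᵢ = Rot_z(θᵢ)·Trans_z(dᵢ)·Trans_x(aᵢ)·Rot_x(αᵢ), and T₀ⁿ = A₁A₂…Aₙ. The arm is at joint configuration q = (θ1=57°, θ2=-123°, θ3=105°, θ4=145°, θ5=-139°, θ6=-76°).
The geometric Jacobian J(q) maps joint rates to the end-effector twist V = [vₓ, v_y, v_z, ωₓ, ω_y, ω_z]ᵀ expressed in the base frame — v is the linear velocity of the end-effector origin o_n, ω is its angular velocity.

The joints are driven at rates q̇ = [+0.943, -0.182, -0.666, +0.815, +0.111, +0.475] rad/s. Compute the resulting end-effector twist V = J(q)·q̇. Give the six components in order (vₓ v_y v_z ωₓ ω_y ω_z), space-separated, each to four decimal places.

o_n = [0.0714, -0.0720, -0.3605]
J₁: ẑ×o_n = [0.0720, 0.0714, -0.0000], ω = ẑ
J2: z=[0.8387, -0.5446, 0.0000] o=[0.1525, 0.2348, 0.0000] → [0.1964, 0.3024, -0.3015, 0.8387, -0.5446, 0.0000]
J3: z=[-0.4568, -0.7034, 0.5446] o=[0.1139, 0.1754, -0.1090] → [0.3117, -0.1380, 0.0831, -0.4568, -0.7034, 0.5446]
J4: z=[0.0695, 0.5822, 0.8101] o=[0.5751, -0.0366, 0.0038] → [-0.1835, -0.3827, 0.2908, 0.0695, 0.5822, 0.8101]
J5: z=[0.8829, 0.3422, -0.3216] o=[0.2082, 0.5460, -0.3834] → [-0.1910, 0.0238, -0.4988, 0.8829, 0.3422, -0.3216]
J6: z=[0.3572, -0.0445, 0.9330] o=[0.3454, 0.1237, -0.4561] → [0.1783, -0.2898, -0.0821, 0.3572, -0.0445, 0.9330]
V = J·q̇ = [-0.2614, -0.3427, 0.1421, 0.4758, 1.0589, 1.6480]

-0.2614 -0.3427 0.1421 0.4758 1.0589 1.6480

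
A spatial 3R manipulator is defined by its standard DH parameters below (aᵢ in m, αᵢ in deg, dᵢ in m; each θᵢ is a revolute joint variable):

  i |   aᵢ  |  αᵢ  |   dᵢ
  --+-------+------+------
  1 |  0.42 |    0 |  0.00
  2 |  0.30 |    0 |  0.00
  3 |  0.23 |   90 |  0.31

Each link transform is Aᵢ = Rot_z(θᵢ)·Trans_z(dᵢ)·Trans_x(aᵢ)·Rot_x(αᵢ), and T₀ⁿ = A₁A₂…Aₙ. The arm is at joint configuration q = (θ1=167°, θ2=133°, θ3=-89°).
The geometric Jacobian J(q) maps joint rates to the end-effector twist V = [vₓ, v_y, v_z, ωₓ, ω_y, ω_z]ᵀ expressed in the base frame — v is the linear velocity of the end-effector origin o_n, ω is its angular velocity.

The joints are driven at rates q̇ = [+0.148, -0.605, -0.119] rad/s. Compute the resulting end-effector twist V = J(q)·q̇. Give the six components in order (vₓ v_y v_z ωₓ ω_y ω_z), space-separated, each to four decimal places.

-0.2009 -0.0156 0.0000 0.0000 0.0000 -0.5760

o_n = [-0.4564, -0.2838, 0.3100]
J₁: ẑ×o_n = [0.2838, -0.4564, 0.0000], ω = ẑ
J2: z=[0.0000, 0.0000, 1.0000] o=[-0.4092, 0.0945, 0.0000] → [0.3783, -0.0471, 0.0000, 0.0000, 0.0000, 1.0000]
J3: z=[0.0000, 0.0000, 1.0000] o=[-0.2592, -0.1653, 0.0000] → [0.1185, -0.1971, 0.0000, 0.0000, 0.0000, 1.0000]
V = J·q̇ = [-0.2009, -0.0156, 0.0000, 0.0000, 0.0000, -0.5760]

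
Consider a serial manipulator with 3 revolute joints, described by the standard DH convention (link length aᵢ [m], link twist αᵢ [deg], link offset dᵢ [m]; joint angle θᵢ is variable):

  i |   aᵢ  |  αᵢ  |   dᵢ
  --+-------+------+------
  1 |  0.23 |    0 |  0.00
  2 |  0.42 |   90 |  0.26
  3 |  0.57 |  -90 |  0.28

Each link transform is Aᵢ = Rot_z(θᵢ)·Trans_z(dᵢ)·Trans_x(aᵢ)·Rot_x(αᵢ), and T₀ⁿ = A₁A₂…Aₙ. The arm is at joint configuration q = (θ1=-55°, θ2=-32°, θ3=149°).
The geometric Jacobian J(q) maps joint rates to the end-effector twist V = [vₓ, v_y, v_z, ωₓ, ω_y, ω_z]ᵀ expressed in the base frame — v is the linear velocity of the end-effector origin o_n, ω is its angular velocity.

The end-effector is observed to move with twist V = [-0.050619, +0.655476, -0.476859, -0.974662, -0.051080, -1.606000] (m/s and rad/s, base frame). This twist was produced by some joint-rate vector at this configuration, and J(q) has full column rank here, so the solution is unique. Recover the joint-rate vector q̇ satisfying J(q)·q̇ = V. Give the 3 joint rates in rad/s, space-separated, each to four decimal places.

o_n = [-0.1513, -0.1346, 0.5536]
J₁: ẑ×o_n = [0.1346, -0.1513, 0.0000], ω = ẑ
J2: z=[0.0000, 0.0000, 1.0000] o=[0.1319, -0.1884, 0.0000] → [-0.0538, -0.2832, 0.0000, 0.0000, 0.0000, 1.0000]
J3: z=[-0.9986, -0.0523, 0.0000] o=[0.1539, -0.6078, 0.2600] → [-0.0154, 0.2932, -0.4886, -0.9986, -0.0523, 0.0000]
q̇ = J⁺·V = [-0.6480, -0.9580, 0.9760]

-0.6480 -0.9580 0.9760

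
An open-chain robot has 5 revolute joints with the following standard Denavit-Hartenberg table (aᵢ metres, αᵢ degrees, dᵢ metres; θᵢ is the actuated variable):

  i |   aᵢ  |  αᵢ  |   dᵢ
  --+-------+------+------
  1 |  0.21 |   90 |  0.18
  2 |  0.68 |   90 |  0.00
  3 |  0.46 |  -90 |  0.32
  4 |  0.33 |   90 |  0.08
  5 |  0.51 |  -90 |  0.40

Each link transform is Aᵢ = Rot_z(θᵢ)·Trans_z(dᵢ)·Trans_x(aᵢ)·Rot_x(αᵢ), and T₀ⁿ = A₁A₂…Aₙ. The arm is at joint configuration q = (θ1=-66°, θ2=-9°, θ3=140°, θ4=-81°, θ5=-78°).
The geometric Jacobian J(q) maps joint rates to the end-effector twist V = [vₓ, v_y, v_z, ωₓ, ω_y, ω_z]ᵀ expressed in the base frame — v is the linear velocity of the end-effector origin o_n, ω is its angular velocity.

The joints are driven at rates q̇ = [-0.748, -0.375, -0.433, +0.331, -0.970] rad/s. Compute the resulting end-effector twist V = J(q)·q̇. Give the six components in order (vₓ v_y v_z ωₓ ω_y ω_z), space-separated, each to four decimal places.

o_n = [0.0027, -1.0054, -0.7558]
J₁: ẑ×o_n = [1.0054, 0.0027, -0.0000], ω = ẑ
J2: z=[-0.9135, -0.4067, 0.0000] o=[0.0854, -0.1918, 0.1800] → [0.3806, -0.8549, 0.7096, -0.9135, -0.4067, 0.0000]
J3: z=[-0.0636, 0.1429, -0.9877] o=[0.3586, -0.8054, 0.0736] → [-0.3161, 0.2987, 0.0636, -0.0636, 0.1429, -0.9877]
J4: z=[0.4416, 0.8916, 0.1006] o=[-0.0735, -0.5620, -0.1873] → [-0.4622, 0.2587, -0.2637, 0.4416, 0.8916, 0.1006]
J5: z=[0.8740, -0.4021, -0.2729] o=[-0.1051, -0.4219, -0.4950] → [-0.0544, 0.1985, -0.4666, 0.8740, -0.4021, -0.2729]
V = J·q̇ = [-0.8582, 0.0823, 0.0717, -0.3315, 0.7758, -0.0224]

-0.8582 0.0823 0.0717 -0.3315 0.7758 -0.0224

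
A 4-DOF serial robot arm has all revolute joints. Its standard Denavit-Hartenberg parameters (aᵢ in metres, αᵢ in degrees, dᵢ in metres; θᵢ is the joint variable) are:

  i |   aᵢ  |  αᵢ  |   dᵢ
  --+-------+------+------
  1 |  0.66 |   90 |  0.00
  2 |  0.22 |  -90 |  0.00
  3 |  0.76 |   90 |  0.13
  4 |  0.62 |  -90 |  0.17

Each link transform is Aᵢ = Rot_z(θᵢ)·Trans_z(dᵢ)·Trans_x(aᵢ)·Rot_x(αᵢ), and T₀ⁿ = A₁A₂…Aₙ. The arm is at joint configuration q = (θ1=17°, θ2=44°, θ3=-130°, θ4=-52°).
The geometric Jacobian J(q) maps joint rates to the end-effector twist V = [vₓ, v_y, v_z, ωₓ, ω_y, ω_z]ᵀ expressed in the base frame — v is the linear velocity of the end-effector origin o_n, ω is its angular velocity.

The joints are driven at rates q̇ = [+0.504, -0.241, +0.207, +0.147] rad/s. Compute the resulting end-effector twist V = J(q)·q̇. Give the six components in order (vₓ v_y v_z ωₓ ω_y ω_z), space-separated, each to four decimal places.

o_n = [0.6500, -0.6016, -0.7054]
J₁: ẑ×o_n = [0.6016, 0.6500, -0.0000], ω = ẑ
J2: z=[0.2924, -0.9563, 0.0000] o=[0.6312, 0.1930, 0.0000] → [0.6745, 0.2062, -0.2142, 0.2924, -0.9563, 0.0000]
J3: z=[-0.6643, -0.2031, 0.7193] o=[0.7825, 0.2392, 0.1528] → [0.7791, -0.6654, 0.5316, -0.6643, -0.2031, 0.7193]
J4: z=[-0.7149, 0.4536, -0.5321] o=[0.5303, -0.4467, -0.0930] → [-0.3602, -0.5015, 0.0564, -0.7149, 0.4536, -0.5321]
V = J·q̇ = [0.2490, 0.0665, 0.1700, -0.3131, 0.2551, 0.5747]

0.2490 0.0665 0.1700 -0.3131 0.2551 0.5747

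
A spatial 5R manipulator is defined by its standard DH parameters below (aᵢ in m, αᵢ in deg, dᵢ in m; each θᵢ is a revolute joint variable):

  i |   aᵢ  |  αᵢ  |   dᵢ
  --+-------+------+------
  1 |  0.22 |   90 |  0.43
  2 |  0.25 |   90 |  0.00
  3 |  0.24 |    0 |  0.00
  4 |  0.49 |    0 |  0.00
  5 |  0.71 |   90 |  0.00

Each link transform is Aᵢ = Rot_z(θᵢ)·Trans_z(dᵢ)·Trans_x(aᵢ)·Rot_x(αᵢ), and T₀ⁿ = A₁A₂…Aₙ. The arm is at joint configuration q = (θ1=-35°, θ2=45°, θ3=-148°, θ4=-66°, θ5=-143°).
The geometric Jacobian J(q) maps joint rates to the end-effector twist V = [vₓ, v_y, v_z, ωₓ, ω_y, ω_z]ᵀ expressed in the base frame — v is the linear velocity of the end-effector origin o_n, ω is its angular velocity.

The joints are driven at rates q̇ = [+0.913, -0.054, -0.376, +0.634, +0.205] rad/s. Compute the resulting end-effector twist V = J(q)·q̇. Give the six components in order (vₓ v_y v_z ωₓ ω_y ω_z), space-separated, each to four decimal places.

0.1424 0.0545 -0.1093 0.2992 -0.1435 0.5856

o_n = [0.2770, -0.4186, 0.6770]
J₁: ẑ×o_n = [0.4186, 0.2770, -0.0000], ω = ẑ
J2: z=[-0.5736, -0.8192, 0.0000] o=[0.1802, -0.1262, 0.4300] → [-0.2023, 0.1417, 0.2470, -0.5736, -0.8192, 0.0000]
J3: z=[0.5792, -0.4056, -0.7071] o=[0.3250, -0.2276, 0.6068] → [-0.1635, -0.0067, -0.1301, 0.5792, -0.4056, -0.7071]
J4: z=[0.5792, -0.4056, -0.7071] o=[0.2801, -0.0409, 0.4629] → [-0.3539, -0.1218, -0.2200, 0.5792, -0.4056, -0.7071]
J5: z=[0.5792, -0.4056, -0.7071] o=[-0.1124, -0.1005, 0.1756] → [-0.4282, -0.5657, -0.0263, 0.5792, -0.4056, -0.7071]
V = J·q̇ = [0.1424, 0.0545, -0.1093, 0.2992, -0.1435, 0.5856]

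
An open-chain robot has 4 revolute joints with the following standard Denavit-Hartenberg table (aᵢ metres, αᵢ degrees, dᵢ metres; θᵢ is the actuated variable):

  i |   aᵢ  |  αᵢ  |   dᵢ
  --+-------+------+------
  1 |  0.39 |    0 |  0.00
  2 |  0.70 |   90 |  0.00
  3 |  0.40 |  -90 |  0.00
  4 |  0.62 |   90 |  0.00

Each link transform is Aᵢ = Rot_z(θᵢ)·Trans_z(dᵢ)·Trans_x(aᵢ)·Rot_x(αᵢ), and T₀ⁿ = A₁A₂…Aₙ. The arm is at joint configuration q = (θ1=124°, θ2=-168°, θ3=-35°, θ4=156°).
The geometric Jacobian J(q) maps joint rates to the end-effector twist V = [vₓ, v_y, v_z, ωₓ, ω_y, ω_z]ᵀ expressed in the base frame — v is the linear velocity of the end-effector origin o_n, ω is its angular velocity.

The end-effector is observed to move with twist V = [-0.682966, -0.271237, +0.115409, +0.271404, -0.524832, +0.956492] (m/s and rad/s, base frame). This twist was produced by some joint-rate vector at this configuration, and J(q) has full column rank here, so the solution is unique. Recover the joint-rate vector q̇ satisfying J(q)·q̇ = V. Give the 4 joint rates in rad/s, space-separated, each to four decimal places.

o_n = [0.3626, 0.1132, 0.0954]
J₁: ẑ×o_n = [-0.1132, 0.3626, 0.0000], ω = ẑ
J2: z=[0.0000, 0.0000, 1.0000] o=[-0.2181, 0.3233, 0.0000] → [0.2102, 0.5807, -0.0000, 0.0000, 0.0000, 1.0000]
J3: z=[-0.6947, -0.7193, 0.0000] o=[0.2855, -0.1629, 0.0000] → [-0.0687, 0.0663, -0.1363, -0.6947, -0.7193, 0.0000]
J4: z=[0.4126, -0.3984, 0.8192] o=[0.5212, -0.3905, -0.2294] → [-0.5420, -0.2639, 0.1446, 0.4126, -0.3984, 0.8192]
q̇ = J⁺·V = [0.5380, -0.3810, 0.1890, 0.9760]

0.5380 -0.3810 0.1890 0.9760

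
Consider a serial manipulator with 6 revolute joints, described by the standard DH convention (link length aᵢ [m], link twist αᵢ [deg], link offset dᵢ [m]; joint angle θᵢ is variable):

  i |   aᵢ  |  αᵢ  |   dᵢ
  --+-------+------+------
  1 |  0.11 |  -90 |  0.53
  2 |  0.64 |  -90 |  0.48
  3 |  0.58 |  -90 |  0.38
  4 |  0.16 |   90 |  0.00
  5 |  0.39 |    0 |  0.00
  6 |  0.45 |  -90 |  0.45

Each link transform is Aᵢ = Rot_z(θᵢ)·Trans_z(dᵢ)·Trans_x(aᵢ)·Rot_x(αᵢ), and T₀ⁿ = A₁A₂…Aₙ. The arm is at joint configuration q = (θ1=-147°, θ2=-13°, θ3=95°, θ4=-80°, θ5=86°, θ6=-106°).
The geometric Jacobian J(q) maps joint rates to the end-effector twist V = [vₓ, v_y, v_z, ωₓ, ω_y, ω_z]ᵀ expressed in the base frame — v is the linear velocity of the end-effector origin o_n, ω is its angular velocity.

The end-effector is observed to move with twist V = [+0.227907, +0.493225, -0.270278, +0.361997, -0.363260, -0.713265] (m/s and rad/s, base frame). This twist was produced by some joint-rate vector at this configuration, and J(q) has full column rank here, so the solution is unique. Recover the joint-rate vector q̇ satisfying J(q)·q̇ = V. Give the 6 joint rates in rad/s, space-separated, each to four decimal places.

o_n = [-0.4654, -0.6107, -0.4153]
J₁: ẑ×o_n = [0.6107, -0.4654, 0.0000], ω = ẑ
J2: z=[0.5446, -0.8387, 0.0000] o=[-0.0923, -0.0599, 0.5300] → [0.7928, 0.5148, -0.6129, 0.5446, -0.8387, 0.0000]
J3: z=[-0.1887, -0.1225, -0.9744] o=[-0.3538, -0.8021, 0.6740] → [0.3200, -0.0967, -0.0498, -0.1887, -0.1225, -0.9744]
J4: z=[0.8615, 0.4556, -0.2241] o=[-0.6989, -0.3373, 0.2923] → [-0.3836, 0.5573, -0.3419, 0.8615, 0.4556, -0.2241]
J5: z=[0.4314, -0.8896, -0.1499] o=[-0.7417, -0.3321, 0.1383] → [0.4507, 0.1974, 0.1256, 0.4314, -0.8896, -0.1499]
J6: z=[0.4314, -0.8896, -0.1499] o=[-0.4138, -0.1539, 0.0249] → [0.3231, 0.1976, -0.2430, 0.4314, -0.8896, -0.1499]
q̇ = J⁺·V = [-0.3690, 0.4880, 0.3120, 0.1810, 0.2870, -0.2890]

-0.3690 0.4880 0.3120 0.1810 0.2870 -0.2890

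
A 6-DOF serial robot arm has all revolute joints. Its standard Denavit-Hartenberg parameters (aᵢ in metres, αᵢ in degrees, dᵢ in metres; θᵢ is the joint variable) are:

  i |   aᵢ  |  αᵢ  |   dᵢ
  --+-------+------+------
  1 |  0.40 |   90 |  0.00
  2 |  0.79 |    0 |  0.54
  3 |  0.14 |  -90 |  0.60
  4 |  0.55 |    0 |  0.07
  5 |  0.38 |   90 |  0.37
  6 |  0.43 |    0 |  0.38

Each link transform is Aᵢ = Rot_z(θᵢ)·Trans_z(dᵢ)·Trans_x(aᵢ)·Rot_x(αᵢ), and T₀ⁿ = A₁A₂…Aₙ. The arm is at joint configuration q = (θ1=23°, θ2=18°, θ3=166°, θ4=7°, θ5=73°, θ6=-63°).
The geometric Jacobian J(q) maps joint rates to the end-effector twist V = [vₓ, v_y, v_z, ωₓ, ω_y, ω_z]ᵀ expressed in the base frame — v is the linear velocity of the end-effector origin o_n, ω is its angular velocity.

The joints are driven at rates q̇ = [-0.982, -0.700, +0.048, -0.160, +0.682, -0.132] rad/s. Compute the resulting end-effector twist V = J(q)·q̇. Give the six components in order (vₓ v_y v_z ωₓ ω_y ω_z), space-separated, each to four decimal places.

o_n = [0.2220, -0.5277, 0.1065]
J₁: ẑ×o_n = [0.5277, 0.2220, -0.0000], ω = ẑ
J2: z=[0.3907, -0.9205, 0.0000] o=[0.3682, 0.1563, 0.0000] → [-0.0980, -0.0416, -0.4019, 0.3907, -0.9205, 0.0000]
J3: z=[0.3907, -0.9205, 0.0000] o=[1.2708, -0.0472, 0.2441] → [0.1267, 0.0538, -1.1532, 0.3907, -0.9205, 0.0000]
J4: z=[0.0642, 0.0273, -0.9976] o=[1.3767, -0.6541, 0.2344] → [0.1226, 1.1601, 0.0396, 0.0642, 0.0273, -0.9976]
J5: z=[0.0642, 0.0273, -0.9976] o=[0.8537, -0.8033, 0.1264] → [0.2743, 0.6315, 0.0349, 0.0642, 0.0273, -0.9976]
J6: z=[-0.8365, -0.5437, -0.0687] o=[0.6707, -0.4744, -0.2473] → [-0.1960, 0.3267, -0.1994, -0.8365, -0.5437, -0.0687]
V = J·q̇ = [-0.2502, 0.0157, 0.2698, -0.1108, 0.6862, -1.4937]

-0.2502 0.0157 0.2698 -0.1108 0.6862 -1.4937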